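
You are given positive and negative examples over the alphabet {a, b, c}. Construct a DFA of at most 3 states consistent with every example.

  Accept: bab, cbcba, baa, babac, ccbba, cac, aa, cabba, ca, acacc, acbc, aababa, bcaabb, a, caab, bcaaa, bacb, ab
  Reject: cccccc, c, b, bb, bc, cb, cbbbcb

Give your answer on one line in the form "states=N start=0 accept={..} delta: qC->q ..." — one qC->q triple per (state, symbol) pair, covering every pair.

states=2 start=0 accept={1} delta: 0a->1 0b->0 0c->0 1a->1 1b->1 1c->1

Fold the examples into a partial DFA from state 0: repeatedly fix the first undefined (state, symbol) met by the shortest-then-alphabetical prefix, trying targets in increasing order and rejecting any under which an Accept and a Reject string meet in one state with the same remainder; add a state when all current targets are rejected. Accepting states are where Accept strings end.
a: 0a undefined. 0a->0: no, ab/b meet in 0 with "b" left. Open state 1: 0a->1.
b: 0b undefined. 0b->0: ok.
c: 0c undefined. 0c->0: ok.
aa: 1a undefined. 1a->0: no, baa/cccccc meet in 0. 1a->1: ok.
ab: 1b undefined. 1b->0: no, bab/cccccc meet in 0. 1b->1: ok.
ac: 1c undefined. 1c->0: no, babac/cccccc meet in 0. 1c->1: ok.
All examples now run through 2 states with every (state, symbol) defined. Accept strings end in {1}, Reject strings end in {0}; accept={1}.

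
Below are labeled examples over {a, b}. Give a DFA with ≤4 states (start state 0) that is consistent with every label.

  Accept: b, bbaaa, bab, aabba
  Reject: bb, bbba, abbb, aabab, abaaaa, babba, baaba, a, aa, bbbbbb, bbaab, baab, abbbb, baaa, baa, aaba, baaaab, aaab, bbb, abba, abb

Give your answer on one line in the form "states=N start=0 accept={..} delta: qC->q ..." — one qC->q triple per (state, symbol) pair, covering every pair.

states=4 start=0 accept={0,2} delta: 0a->1 0b->2 1a->3 1b->1 2a->0 2b->1 3a->2 3b->0

Grow the machine one transition at a time. Run the examples from 0; the earliest place one falls off (shortest prefix, ties alphabetical) gets sent to the lowest-numbered state that keeps every Accept/Reject pair distinguishable — a pair clashes when both reach the same state with identical unread suffix — and to a fresh state only if none does.
a: 0a undefined. 0a->0: no, b/aaab meet in 0 with "b" left. Open state 1: 0a->1.
b: 0b undefined. 0b->0: no, b/bb meet in 0. 0b->1: no, b/a meet in 1. Open state 2: 0b->2.
aa: 1a undefined. 1a->0: no, bab/aabab meet in 2 with "ab" left. 1a->1: no, aabba/abba meet in 1 with "bba" left. 1a->2: no, b/aa meet in 2. Open state 3: 1a->3.
ab: 1b undefined. 1b->0: no, b/abb meet in 2. 1b->1: ok.
ba: 2a undefined. 2a->0: ok.
bb: 2b undefined. 2b->0: no, b/bbb meet in 2. 2b->1: ok.
aaa: 3a undefined. 3a->0: no, b/bbaab meet in 2. 3a->1: no, bbaaa/bbba meet in 3. 3a->2: ok.
aab: 3b undefined. 3b->0: ok.
All examples now run through 4 states with every (state, symbol) defined. Accept strings end in {0,2}, Reject strings end in {1,3}; accept={0,2}.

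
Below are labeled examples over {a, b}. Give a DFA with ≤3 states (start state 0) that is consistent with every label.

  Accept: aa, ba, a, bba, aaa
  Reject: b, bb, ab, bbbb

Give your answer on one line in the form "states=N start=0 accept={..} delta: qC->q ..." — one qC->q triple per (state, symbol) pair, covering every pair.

states=2 start=0 accept={0} delta: 0a->0 0b->1 1a->0 1b->1

Fold the examples into a partial DFA from state 0: repeatedly fix the first undefined (state, symbol) met by the shortest-then-alphabetical prefix, trying targets in increasing order and rejecting any under which an Accept and a Reject string meet in one state with the same remainder; add a state when all current targets are rejected. Accepting states are where Accept strings end.
a: 0a undefined. 0a->0: ok.
b: 0b undefined. 0b->0: no, aa/b meet in 0. Open state 1: 0b->1.
ba: 1a undefined. 1a->0: ok.
bb: 1b undefined. 1b->0: no, aa/bb meet in 0. 1b->1: ok.
All examples now run through 2 states with every (state, symbol) defined. Accept strings end in {0}, Reject strings end in {1}; accept={0}.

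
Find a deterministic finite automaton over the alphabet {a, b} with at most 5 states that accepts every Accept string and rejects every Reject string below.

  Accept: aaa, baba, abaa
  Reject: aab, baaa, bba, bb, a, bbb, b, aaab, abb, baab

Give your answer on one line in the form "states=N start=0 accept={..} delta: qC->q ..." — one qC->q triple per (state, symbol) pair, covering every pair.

states=4 start=0 accept={2,3} delta: 0a->1 0b->1 1a->2 1b->0 2a->3 2b->1 3a->0 3b->0

Grow the machine one transition at a time. Run the examples from 0; the earliest place one falls off (shortest prefix, ties alphabetical) gets sent to the lowest-numbered state that keeps every Accept/Reject pair distinguishable — a pair clashes when both reach the same state with identical unread suffix — and to a fresh state only if none does.
a: 0a undefined. 0a->0: no, aaa/a meet in 0. Open state 1: 0a->1.
b: 0b undefined. 0b->0: no, aaa/baaa meet in 1 with "aa" left. 0b->1: ok.
aa: 1a undefined. 1a->0: no, aaa/aab meet in 1. 1a->1: no, aaa/baaa meet in 1. Open state 2: 1a->2.
ab: 1b undefined. 1b->0: ok.
aaa: 2a undefined. 2a->0: no, aaa/bb meet in 0. 2a->1: no, aaa/bba meet in 1. 2a->2: no, aaa/baaa meet in 2. Open state 3: 2a->3.
aab: 2b undefined. 2b->0: no, baba/bba meet in 1. 2b->1: ok.
aaab: 3b undefined. 3b->0: ok.
baaa: 3a undefined. 3a->0: ok.
All examples now run through 4 states with every (state, symbol) defined. Accept strings end in {2,3}, Reject strings end in {0,1}; accept={2,3}.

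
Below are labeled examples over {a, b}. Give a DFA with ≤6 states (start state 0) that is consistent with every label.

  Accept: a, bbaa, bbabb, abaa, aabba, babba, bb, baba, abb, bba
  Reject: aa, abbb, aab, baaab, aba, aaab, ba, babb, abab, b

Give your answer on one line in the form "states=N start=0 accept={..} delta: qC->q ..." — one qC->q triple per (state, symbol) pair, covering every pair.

states=5 start=0 accept={1,4} delta: 0a->1 0b->2 1a->0 1b->2 2a->3 2b->4 3a->1 3b->3 4a->4 4b->2

Fold the examples into a partial DFA from state 0: repeatedly fix the first undefined (state, symbol) met by the shortest-then-alphabetical prefix, trying targets in increasing order and rejecting any under which an Accept and a Reject string meet in one state with the same remainder; add a state when all current targets are rejected. Accepting states are where Accept strings end.
a: 0a undefined. 0a->0: no, a/aa meet in 0. Open state 1: 0a->1.
b: 0b undefined. 0b->0: no, a/ba meet in 1. 0b->1: no, a/b meet in 1. Open state 2: 0b->2.
aa: 1a undefined. 1a->0: ok.
ab: 1b undefined. 1b->0: no, a/aba meet in 1. 1b->1: no, a/abbb meet in 1. 1b->2: ok.
ba: 2a undefined. 2a->0: no, bb/babb meet in 2 with "b" left. 2a->1: no, a/aba meet in 1. 2a->2: no, abaa/aab meet in 2. Open state 3: 2a->3.
bb: 2b undefined. 2b->0: no, bbaa/aa meet in 0. 2b->1: no, aabba/aa meet in 0. 2b->2: no, bbabb/babb meet in 3 with "bb" left. 2b->3: no, bb/aba meet in 3. Open state 4: 2b->4.
baa: 3a undefined. 3a->0: no, abaa/aa meet in 0. 3a->1: ok.
bab: 3b undefined. 3b->0: no, babba/aba meet in 3. 3b->1: no, a/abab meet in 1. 3b->2: no, bb/babb meet in 4. 3b->3: ok.
bba: 4a undefined. 4a->0: no, aabba/aa meet in 0. 4a->1: no, bbaa/aa meet in 0. 4a->2: no, bbaa/aba meet in 3. 4a->3: no, bbabb/aba meet in 3. 4a->4: ok.
abbb: 4b undefined. 4b->0: no, bbabb/aab meet in 2. 4b->1: no, a/abbb meet in 1. 4b->2: ok.
All examples now run through 5 states with every (state, symbol) defined. Accept strings end in {1,4}, Reject strings end in {0,2,3}; accept={1,4}.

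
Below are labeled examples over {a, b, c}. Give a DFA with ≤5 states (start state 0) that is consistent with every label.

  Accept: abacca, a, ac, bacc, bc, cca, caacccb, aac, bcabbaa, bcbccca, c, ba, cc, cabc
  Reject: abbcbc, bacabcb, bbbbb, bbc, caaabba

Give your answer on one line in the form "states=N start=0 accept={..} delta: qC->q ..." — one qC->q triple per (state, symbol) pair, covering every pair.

Fold the examples into a partial DFA from state 0: repeatedly fix the first undefined (state, symbol) met by the shortest-then-alphabetical prefix, trying targets in increasing order and rejecting any under which an Accept and a Reject string meet in one state with the same remainder; add a state when all current targets are rejected. Accepting states are where Accept strings end.
a: 0a undefined. 0a->0: ok.
b: 0b undefined. 0b->0: no, a/bbbbb meet in 0. Open state 1: 0b->1.
c: 0c undefined. 0c->0: ok.
ba: 1a undefined. 1a->0: ok.
bb: 1b undefined. 1b->0: no, abacca/bbc meet in 0. 1b->1: no, abacca/caaabba meet in 0. Open state 2: 1b->2.
bc: 1c undefined. 1c->0: no, caacccb/bacabcb meet in 1. 1c->1: ok.
bbb: 2b undefined. 2b->0: ok.
bbc: 2c undefined. 2c->0: no, abacca/bbc meet in 0. 2c->1: no, bc/abbcbc meet in 1. 2c->2: no, abacca/abbcbc meet in 0. Open state 3: 2c->3.
abbcb: 3b undefined. 3b->0: no, abacca/abbcbc meet in 0. 3b->1: no, bc/abbcbc meet in 1. 3b->2: ok.
bcbcc: 3c undefined. 3c->0: ok.
bcabba: 2a undefined. 2a->0: no, abacca/caaabba meet in 0. 2a->1: no, bc/caaabba meet in 1. 2a->2: no, bcabbaa/bacabcb meet in 2. 2a->3: ok.
bcabbaa: 3a undefined. 3a->0: ok.
All examples now run through 4 states with every (state, symbol) defined. Accept strings end in {0,1}, Reject strings end in {2,3}; accept={0,1}.

states=4 start=0 accept={0,1} delta: 0a->0 0b->1 0c->0 1a->0 1b->2 1c->1 2a->3 2b->0 2c->3 3a->0 3b->2 3c->0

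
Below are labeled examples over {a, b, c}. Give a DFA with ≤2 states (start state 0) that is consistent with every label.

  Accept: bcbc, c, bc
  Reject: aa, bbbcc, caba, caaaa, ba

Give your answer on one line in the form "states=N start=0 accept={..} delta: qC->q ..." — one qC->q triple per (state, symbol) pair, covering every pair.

State merging on the prefix tree: take the shortest (then alphabetical) example prefix whose next move is undefined and point that move at state 0, else 1, else 2, ...; a target is out if some Accept/Reject pair would then sit in one state with the same input left (inseparable). If every existing state is out, open a new one.
a: 0a undefined. 0a->0: ok.
b: 0b undefined. 0b->0: ok.
c: 0c undefined. 0c->0: no, bcbc/aa meet in 0. Open state 1: 0c->1.
ca: 1a undefined. 1a->0: ok.
bcb: 1b undefined. 1b->0: ok.
bbbcc: 1c undefined. 1c->0: ok.
All examples now run through 2 states with every (state, symbol) defined. Accept strings end in {1}, Reject strings end in {0}; accept={1}.

states=2 start=0 accept={1} delta: 0a->0 0b->0 0c->1 1a->0 1b->0 1c->0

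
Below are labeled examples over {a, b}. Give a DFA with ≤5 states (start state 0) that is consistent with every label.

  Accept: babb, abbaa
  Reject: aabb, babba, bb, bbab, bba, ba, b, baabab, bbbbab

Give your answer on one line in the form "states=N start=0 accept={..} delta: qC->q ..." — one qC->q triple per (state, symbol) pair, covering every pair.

State merging on the prefix tree: take the shortest (then alphabetical) example prefix whose next move is undefined and point that move at state 0, else 1, else 2, ...; a target is out if some Accept/Reject pair would then sit in one state with the same input left (inseparable). If every existing state is out, open a new one.
a: 0a undefined. 0a->0: ok.
b: 0b undefined. 0b->0: no, babb/aabb meet in 0. Open state 1: 0b->1.
ba: 1a undefined. 1a->0: no, babb/aabb meet in 1 with "b" left. 1a->1: ok.
bb: 1b undefined. 1b->0: no, babb/babba meet in 1. 1b->1: no, babb/aabb meet in 1. Open state 2: 1b->2.
bba: 2a undefined. 2a->0: no, abbaa/bba meet in 0. 2a->1: no, abbaa/bba meet in 1. 2a->2: no, babb/bbab meet in 2 with "b" left. Open state 3: 2a->3.
bbb: 2b undefined. 2b->0: no, babb/babba meet in 0. 2b->1: no, babb/babba meet in 1. 2b->2: no, babb/aabb meet in 2. 2b->3: no, babb/bba meet in 3. Open state 4: 2b->4.
bbab: 3b undefined. 3b->0: ok.
bbbb: 4b undefined. 4b->0: ok.
abbaa: 3a undefined. 3a->0: no, abbaa/bbab meet in 0. 3a->1: no, abbaa/ba meet in 1. 3a->2: no, abbaa/aabb meet in 2. 3a->3: no, abbaa/bba meet in 3. 3a->4: ok.
babba: 4a undefined. 4a->0: ok.
All examples now run through 5 states with every (state, symbol) defined. Accept strings end in {4}, Reject strings end in {0,1,2,3}; accept={4}.

states=5 start=0 accept={4} delta: 0a->0 0b->1 1a->1 1b->2 2a->3 2b->4 3a->4 3b->0 4a->0 4b->0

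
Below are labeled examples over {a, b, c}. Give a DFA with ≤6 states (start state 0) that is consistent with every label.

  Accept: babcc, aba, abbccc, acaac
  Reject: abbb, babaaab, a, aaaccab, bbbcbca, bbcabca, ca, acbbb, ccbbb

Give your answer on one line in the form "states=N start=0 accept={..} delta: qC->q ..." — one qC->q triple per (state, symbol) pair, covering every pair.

states=4 start=0 accept={1,3} delta: 0a->0 0b->1 0c->2 1a->1 1b->2 1c->1 2a->2 2b->0 2c->3 3a->2 3b->0 3c->1

State merging on the prefix tree: take the shortest (then alphabetical) example prefix whose next move is undefined and point that move at state 0, else 1, else 2, ...; a target is out if some Accept/Reject pair would then sit in one state with the same input left (inseparable). If every existing state is out, open a new one.
a: 0a undefined. 0a->0: ok.
b: 0b undefined. 0b->0: no, aba/abbb meet in 0. Open state 1: 0b->1.
c: 0c undefined. 0c->0: no, acaac/a meet in 0. 0c->1: no, aba/ca meet in 1 with "a" left. Open state 2: 0c->2.
ba: 1a undefined. 1a->0: no, aba/a meet in 0. 1a->1: ok.
bb: 1b undefined. 1b->0: no, aba/abbb meet in 1. 1b->1: no, aba/abbb meet in 1. 1b->2: ok.
ca: 2a undefined. 2a->0: no, aba/babaaab meet in 1. 2a->1: no, aba/ca meet in 1. 2a->2: ok.
cc: 2c undefined. 2c->0: no, babcc/ca meet in 2. 2c->1: no, aba/bbcabca meet in 1. 2c->2: no, babcc/ca meet in 2. Open state 3: 2c->3.
acb: 2b undefined. 2b->0: ok.
ccb: 3b undefined. 3b->0: ok.
bbca: 3a undefined. 3a->0: no, aba/aaaccab meet in 1. 3a->1: no, aba/bbcabca meet in 1. 3a->2: ok.
abbcc: 3c undefined. 3c->0: no, babcc/abbb meet in 0. 3c->1: ok.
abbccc: 1c undefined. 1c->0: no, abbccc/abbb meet in 0. 1c->1: ok.
All examples now run through 4 states with every (state, symbol) defined. Accept strings end in {1,3}, Reject strings end in {0,2}; accept={1,3}.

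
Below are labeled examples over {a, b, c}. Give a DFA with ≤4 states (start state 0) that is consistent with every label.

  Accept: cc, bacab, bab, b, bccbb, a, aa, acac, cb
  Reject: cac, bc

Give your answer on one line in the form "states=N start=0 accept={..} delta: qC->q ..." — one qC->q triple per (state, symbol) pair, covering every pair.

State merging on the prefix tree: take the shortest (then alphabetical) example prefix whose next move is undefined and point that move at state 0, else 1, else 2, ...; a target is out if some Accept/Reject pair would then sit in one state with the same input left (inseparable). If every existing state is out, open a new one.
a: 0a undefined. 0a->0: no, acac/cac meet in 0 with "cac" left. Open state 1: 0a->1.
b: 0b undefined. 0b->0: ok.
c: 0c undefined. 0c->0: no, cc/bc meet in 0. 0c->1: no, a/bc meet in 1. Open state 2: 0c->2.
aa: 1a undefined. 1a->0: ok.
ac: 1c undefined. 1c->0: ok.
ca: 2a undefined. 2a->0: ok.
cb: 2b undefined. 2b->0: ok.
cc: 2c undefined. 2c->0: ok.
bab: 1b undefined. 1b->0: ok.
All examples now run through 3 states with every (state, symbol) defined. Accept strings end in {0,1}, Reject strings end in {2}; accept={0,1}.

states=3 start=0 accept={0,1} delta: 0a->1 0b->0 0c->2 1a->0 1b->0 1c->0 2a->0 2b->0 2c->0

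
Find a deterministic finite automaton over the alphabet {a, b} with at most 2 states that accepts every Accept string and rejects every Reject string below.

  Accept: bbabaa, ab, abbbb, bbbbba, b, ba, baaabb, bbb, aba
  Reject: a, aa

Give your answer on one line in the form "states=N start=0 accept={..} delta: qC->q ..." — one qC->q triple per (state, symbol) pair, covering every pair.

Fold the examples into a partial DFA from state 0: repeatedly fix the first undefined (state, symbol) met by the shortest-then-alphabetical prefix, trying targets in increasing order and rejecting any under which an Accept and a Reject string meet in one state with the same remainder; add a state when all current targets are rejected. Accepting states are where Accept strings end.
a: 0a undefined. 0a->0: ok.
b: 0b undefined. 0b->0: no, bbabaa/a meet in 0. Open state 1: 0b->1.
ba: 1a undefined. 1a->0: no, ba/a meet in 0. 1a->1: ok.
bb: 1b undefined. 1b->0: no, abbbb/a meet in 0. 1b->1: ok.
All examples now run through 2 states with every (state, symbol) defined. Accept strings end in {1}, Reject strings end in {0}; accept={1}.

states=2 start=0 accept={1} delta: 0a->0 0b->1 1a->1 1b->1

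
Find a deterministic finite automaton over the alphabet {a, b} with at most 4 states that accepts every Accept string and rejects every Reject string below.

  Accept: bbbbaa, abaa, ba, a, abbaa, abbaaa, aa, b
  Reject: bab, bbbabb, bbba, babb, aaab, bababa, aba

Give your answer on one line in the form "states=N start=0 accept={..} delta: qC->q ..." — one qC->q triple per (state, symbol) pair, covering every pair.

states=4 start=0 accept={0,1} delta: 0a->1 0b->1 1a->1 1b->2 2a->3 2b->2 3a->0 3b->2

Grow the machine one transition at a time. Run the examples from 0; the earliest place one falls off (shortest prefix, ties alphabetical) gets sent to the lowest-numbered state that keeps every Accept/Reject pair distinguishable — a pair clashes when both reach the same state with identical unread suffix — and to a fresh state only if none does.
a: 0a undefined. 0a->0: no, ba/aba meet in 0 with "ba" left. Open state 1: 0a->1.
b: 0b undefined. 0b->0: no, ba/bbba meet in 1. 0b->1: ok.
aa: 1a undefined. 1a->0: no, ba/bababa meet in 0. 1a->1: ok.
ab: 1b undefined. 1b->0: no, bbbbaa/bbbabb meet in 1. 1b->1: no, bbbbaa/bab meet in 1. Open state 2: 1b->2.
aba: 2a undefined. 2a->0: no, abaa/bababa meet in 1. 2a->1: no, abaa/bababa meet in 1. 2a->2: no, abaa/bab meet in 2. Open state 3: 2a->3.
abb: 2b undefined. 2b->0: no, bbbbaa/bbba meet in 1. 2b->1: no, ba/bbbabb meet in 1. 2b->2: ok.
abaa: 3a undefined. 3a->0: ok.
babab: 3b undefined. 3b->0: no, ba/bbbabb meet in 1. 3b->1: no, ba/bababa meet in 1. 3b->2: ok.
All examples now run through 4 states with every (state, symbol) defined. Accept strings end in {0,1}, Reject strings end in {2,3}; accept={0,1}.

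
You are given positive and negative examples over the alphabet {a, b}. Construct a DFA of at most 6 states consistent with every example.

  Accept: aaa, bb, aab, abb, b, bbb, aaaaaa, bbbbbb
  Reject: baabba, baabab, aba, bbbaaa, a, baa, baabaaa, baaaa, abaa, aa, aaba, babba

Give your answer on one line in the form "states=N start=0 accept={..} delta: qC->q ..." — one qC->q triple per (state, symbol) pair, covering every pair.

Fold the examples into a partial DFA from state 0: repeatedly fix the first undefined (state, symbol) met by the shortest-then-alphabetical prefix, trying targets in increasing order and rejecting any under which an Accept and a Reject string meet in one state with the same remainder; add a state when all current targets are rejected. Accepting states are where Accept strings end.
a: 0a undefined. 0a->0: no, aaa/a meet in 0. Open state 1: 0a->1.
b: 0b undefined. 0b->0: no, aaa/bbbaaa meet in 1 with "aa" left. 0b->1: no, aaa/baa meet in 1 with "aa" left. Open state 2: 0b->2.
aa: 1a undefined. 1a->0: no, aaa/a meet in 1. 1a->1: no, aaa/a meet in 1. 1a->2: no, b/aa meet in 2. Open state 3: 1a->3.
ab: 1b undefined. 1b->0: ok.
ba: 2a undefined. 2a->0: no, aaa/baabaaa meet in 3 with "a" left. 2a->1: ok.
bb: 2b undefined. 2b->0: no, aaa/bbbaaa meet in 3 with "a" left. 2b->1: no, aaa/bbbaaa meet in 3 with "a" left. 2b->2: no, aaa/bbbaaa meet in 3 with "a" left. 2b->3: no, bb/baa meet in 3. Open state 4: 2b->4.
aaa: 3a undefined. 3a->0: ok.
aab: 3b undefined. 3b->0: no, aaa/baabab meet in 0. 3b->1: no, aab/baabba meet in 1. 3b->2: no, aaa/baabab meet in 0. 3b->3: no, aaa/baabba meet in 0. 3b->4: ok.
bbb: 4b undefined. 4b->0: no, aaa/bbbaaa meet in 0. 4b->1: no, bbb/aba meet in 1. 4b->2: no, aaa/bbbaaa meet in 0. 4b->3: no, aaa/baabba meet in 0. 4b->4: ok.
aaba: 4a undefined. 4a->0: no, aaa/baabba meet in 0. 4a->1: no, aaa/baabab meet in 0. 4a->2: no, bb/baabab meet in 4. 4a->3: no, bb/baabab meet in 4. 4a->4: no, bb/baabba meet in 4. Open state 5: 4a->5.
bbbaa: 5a undefined. 5a->0: ok.
baabab: 5b undefined. 5b->0: no, aaa/baabab meet in 0. 5b->1: ok.
All examples now run through 6 states with every (state, symbol) defined. Accept strings end in {0,2,4}, Reject strings end in {1,3,5}; accept={0,2,4}.

states=6 start=0 accept={0,2,4} delta: 0a->1 0b->2 1a->3 1b->0 2a->1 2b->4 3a->0 3b->4 4a->5 4b->4 5a->0 5b->1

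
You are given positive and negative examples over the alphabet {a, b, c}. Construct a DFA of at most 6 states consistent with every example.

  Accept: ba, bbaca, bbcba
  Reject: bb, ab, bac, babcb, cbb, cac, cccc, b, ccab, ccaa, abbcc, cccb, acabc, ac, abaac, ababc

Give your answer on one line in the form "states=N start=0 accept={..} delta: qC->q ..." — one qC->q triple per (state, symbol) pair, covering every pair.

states=3 start=0 accept={2} delta: 0a->0 0b->1 0c->0 1a->2 1b->1 1c->0 2a->0 2b->0 2c->1

Fold the examples into a partial DFA from state 0: repeatedly fix the first undefined (state, symbol) met by the shortest-then-alphabetical prefix, trying targets in increasing order and rejecting any under which an Accept and a Reject string meet in one state with the same remainder; add a state when all current targets are rejected. Accepting states are where Accept strings end.
a: 0a undefined. 0a->0: ok.
b: 0b undefined. 0b->0: no, ba/bb meet in 0. Open state 1: 0b->1.
c: 0c undefined. 0c->0: ok.
ba: 1a undefined. 1a->0: no, ba/bac meet in 0. 1a->1: no, ba/ab meet in 1. Open state 2: 1a->2.
bb: 1b undefined. 1b->0: no, bbaca/bb meet in 0. 1b->1: ok.
bab: 2b undefined. 2b->0: ok.
bac: 2c undefined. 2c->0: no, bbaca/bac meet in 0. 2c->1: ok.
bbc: 1c undefined. 1c->0: ok.
abaa: 2a undefined. 2a->0: ok.
All examples now run through 3 states with every (state, symbol) defined. Accept strings end in {2}, Reject strings end in {0,1}; accept={2}.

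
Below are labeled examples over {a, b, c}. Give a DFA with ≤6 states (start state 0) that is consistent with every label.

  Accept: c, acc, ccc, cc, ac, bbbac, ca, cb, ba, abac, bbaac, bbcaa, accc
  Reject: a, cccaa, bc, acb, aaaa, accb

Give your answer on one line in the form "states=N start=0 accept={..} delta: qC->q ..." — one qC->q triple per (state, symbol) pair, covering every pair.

Fold the examples into a partial DFA from state 0: repeatedly fix the first undefined (state, symbol) met by the shortest-then-alphabetical prefix, trying targets in increasing order and rejecting any under which an Accept and a Reject string meet in one state with the same remainder; add a state when all current targets are rejected. Accepting states are where Accept strings end.
a: 0a undefined. 0a->0: no, cb/acb meet in 0 with "cb" left. Open state 1: 0a->1.
b: 0b undefined. 0b->0: no, c/bc meet in 0 with "c" left. 0b->1: no, ac/bc meet in 1 with "c" left. Open state 2: 0b->2.
c: 0c undefined. 0c->0: no, ca/a meet in 1. 0c->1: no, c/a meet in 1. 0c->2: no, cc/bc meet in 2 with "c" left. Open state 3: 0c->3.
aa: 1a undefined. 1a->0: ok.
ab: 1b undefined. 1b->0: ok.
ac: 1c undefined. 1c->0: no, ac/aaaa meet in 0. 1c->1: no, acc/a meet in 1. 1c->2: no, acc/bc meet in 2 with "c" left. 1c->3: no, cb/acb meet in 3 with "b" left. Open state 4: 1c->4.
ba: 2a undefined. 2a->0: no, ba/aaaa meet in 0. 2a->1: no, ba/a meet in 1. 2a->2: ok.
bb: 2b undefined. 2b->0: no, bbbac/bc meet in 2 with "c" left. 2b->1: ok.
bc: 2c undefined. 2c->0: ok.
ca: 3a undefined. 3a->0: no, ca/bc meet in 0. 3a->1: no, ca/a meet in 1. 3a->2: ok.
cb: 3b undefined. 3b->0: no, cb/bc meet in 0. 3b->1: no, cb/a meet in 1. 3b->2: ok.
cc: 3c undefined. 3c->0: no, cc/bc meet in 0. 3c->1: no, cc/a meet in 1. 3c->2: no, ccc/cccaa meet in 0. 3c->3: no, ca/cccaa meet in 2. 3c->4: ok.
acb: 4b undefined. 4b->0: ok.
acc: 4c undefined. 4c->0: no, acc/cccaa meet in 0. 4c->1: no, acc/a meet in 1. 4c->2: no, acc/cccaa meet in 2. 4c->3: no, ca/cccaa meet in 2. 4c->4: no, bbcaa/cccaa meet in 4 with "aa" left. Open state 5: 4c->5.
accb: 5b undefined. 5b->0: ok.
accc: 5c undefined. 5c->0: no, accc/bc meet in 0. 5c->1: no, accc/a meet in 1. 5c->2: ok.
bbca: 4a undefined. 4a->0: no, bbcaa/a meet in 1. 4a->1: no, bbcaa/bc meet in 0. 4a->2: ok.
ccca: 5a undefined. 5a->0: ok.
All examples now run through 6 states with every (state, symbol) defined. Accept strings end in {2,3,4,5}, Reject strings end in {0,1}; accept={2,3,4,5}.

states=6 start=0 accept={2,3,4,5} delta: 0a->1 0b->2 0c->3 1a->0 1b->0 1c->4 2a->2 2b->1 2c->0 3a->2 3b->2 3c->4 4a->2 4b->0 4c->5 5a->0 5b->0 5c->2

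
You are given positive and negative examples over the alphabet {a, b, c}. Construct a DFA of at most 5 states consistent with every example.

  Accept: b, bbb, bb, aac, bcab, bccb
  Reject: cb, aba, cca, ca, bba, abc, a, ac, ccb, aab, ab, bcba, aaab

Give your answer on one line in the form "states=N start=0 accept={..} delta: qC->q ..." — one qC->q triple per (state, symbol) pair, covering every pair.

State merging on the prefix tree: take the shortest (then alphabetical) example prefix whose next move is undefined and point that move at state 0, else 1, else 2, ...; a target is out if some Accept/Reject pair would then sit in one state with the same input left (inseparable). If every existing state is out, open a new one.
a: 0a undefined. 0a->0: no, b/aab meet in 0 with "b" left. Open state 1: 0a->1.
b: 0b undefined. 0b->0: no, bccb/ccb meet in 0 with "ccb" left. 0b->1: no, b/a meet in 1. Open state 2: 0b->2.
c: 0c undefined. 0c->0: no, b/cb meet in 2. 0c->1: ok.
aa: 1a undefined. 1a->0: no, b/aab meet in 2. 1a->1: no, aac/ac meet in 1 with "c" left. 1a->2: no, b/ca meet in 2. Open state 3: 1a->3.
ab: 1b undefined. 1b->0: ok.
ac: 1c undefined. 1c->0: no, b/ccb meet in 2. 1c->1: ok.
bb: 2b undefined. 2b->0: no, bb/cb meet in 0. 2b->1: no, bbb/cb meet in 0. 2b->2: ok.
bc: 2c undefined. 2c->0: no, bcab/cb meet in 0. 2c->1: no, bcab/aab meet in 3 with "b" left. 2c->2: ok.
aaa: 3a undefined. 3a->0: no, b/aaab meet in 2. 3a->1: ok.
aab: 3b undefined. 3b->0: ok.
aac: 3c undefined. 3c->0: no, aac/cb meet in 0. 3c->1: no, aac/aba meet in 1. 3c->2: ok.
bba: 2a undefined. 2a->0: ok.
All examples now run through 4 states with every (state, symbol) defined. Accept strings end in {2}, Reject strings end in {0,1,3}; accept={2}.

states=4 start=0 accept={2} delta: 0a->1 0b->2 0c->1 1a->3 1b->0 1c->1 2a->0 2b->2 2c->2 3a->1 3b->0 3c->2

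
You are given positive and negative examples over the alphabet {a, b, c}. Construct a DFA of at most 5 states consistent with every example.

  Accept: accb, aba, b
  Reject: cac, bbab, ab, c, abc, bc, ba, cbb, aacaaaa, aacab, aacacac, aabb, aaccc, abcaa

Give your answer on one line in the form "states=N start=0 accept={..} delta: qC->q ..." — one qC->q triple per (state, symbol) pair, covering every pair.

State merging on the prefix tree: take the shortest (then alphabetical) example prefix whose next move is undefined and point that move at state 0, else 1, else 2, ...; a target is out if some Accept/Reject pair would then sit in one state with the same input left (inseparable). If every existing state is out, open a new one.
a: 0a undefined. 0a->0: no, aba/ba meet in 0 with "ba" left. Open state 1: 0a->1.
b: 0b undefined. 0b->0: ok.
c: 0c undefined. 0c->0: no, b/c meet in 0. 0c->1: ok.
aa: 1a undefined. 1a->0: no, b/aacab meet in 0. 1a->1: ok.
ab: 1b undefined. 1b->0: no, aba/c meet in 1. 1b->1: no, aba/bbab meet in 1. Open state 2: 1b->2.
ac: 1c undefined. 1c->0: no, accb/bbab meet in 2. 1c->1: no, accb/bbab meet in 2. 1c->2: ok.
aba: 2a undefined. 2a->0: no, aba/aacab meet in 0. 2a->1: no, aba/c meet in 1. 2a->2: no, aba/cac meet in 2. Open state 3: 2a->3.
abc: 2c undefined. 2c->0: no, accb/abc meet in 0. 2c->1: no, accb/cac meet in 2. 2c->2: no, accb/cbb meet in 2 with "b" left. 2c->3: no, accb/aacab meet in 3 with "b" left. Open state 4: 2c->4.
cbb: 2b undefined. 2b->0: no, b/cbb meet in 0. 2b->1: ok.
abca: 4a undefined. 4a->0: ok.
accb: 4b undefined. 4b->0: ok.
aacaa: 3a undefined. 3a->0: ok.
aacab: 3b undefined. 3b->0: no, accb/aacab meet in 0. 3b->1: ok.
aacac: 3c undefined. 3c->0: ok.
aaccc: 4c undefined. 4c->0: no, accb/aaccc meet in 0. 4c->1: ok.
All examples now run through 5 states with every (state, symbol) defined. Accept strings end in {0,3}, Reject strings end in {1,2,4}; accept={0,3}.

states=5 start=0 accept={0,3} delta: 0a->1 0b->0 0c->1 1a->1 1b->2 1c->2 2a->3 2b->1 2c->4 3a->0 3b->1 3c->0 4a->0 4b->0 4c->1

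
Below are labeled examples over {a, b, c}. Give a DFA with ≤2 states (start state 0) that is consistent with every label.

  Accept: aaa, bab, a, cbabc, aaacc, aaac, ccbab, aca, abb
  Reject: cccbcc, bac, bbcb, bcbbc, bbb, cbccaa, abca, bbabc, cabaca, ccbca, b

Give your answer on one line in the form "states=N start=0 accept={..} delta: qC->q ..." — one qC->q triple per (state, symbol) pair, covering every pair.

states=2 start=0 accept={0} delta: 0a->0 0b->1 0c->0 1a->1 1b->0 1c->1

Fold the examples into a partial DFA from state 0: repeatedly fix the first undefined (state, symbol) met by the shortest-then-alphabetical prefix, trying targets in increasing order and rejecting any under which an Accept and a Reject string meet in one state with the same remainder; add a state when all current targets are rejected. Accepting states are where Accept strings end.
a: 0a undefined. 0a->0: ok.
b: 0b undefined. 0b->0: no, aaa/bbb meet in 0. Open state 1: 0b->1.
c: 0c undefined. 0c->0: ok.
ba: 1a undefined. 1a->0: no, aaa/bac meet in 0. 1a->1: ok.
bb: 1b undefined. 1b->0: ok.
bc: 1c undefined. 1c->0: no, aaa/cccbcc meet in 0. 1c->1: ok.
All examples now run through 2 states with every (state, symbol) defined. Accept strings end in {0}, Reject strings end in {1}; accept={0}.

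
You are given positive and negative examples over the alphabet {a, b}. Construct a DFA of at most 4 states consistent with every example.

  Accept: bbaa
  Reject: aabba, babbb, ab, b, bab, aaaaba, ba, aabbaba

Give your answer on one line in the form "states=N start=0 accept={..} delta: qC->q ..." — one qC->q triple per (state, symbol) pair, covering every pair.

states=4 start=0 accept={2} delta: 0a->0 0b->1 1a->0 1b->2 2a->3 2b->0 3a->2 3b->0

Grow the machine one transition at a time. Run the examples from 0; the earliest place one falls off (shortest prefix, ties alphabetical) gets sent to the lowest-numbered state that keeps every Accept/Reject pair distinguishable — a pair clashes when both reach the same state with identical unread suffix — and to a fresh state only if none does.
a: 0a undefined. 0a->0: ok.
b: 0b undefined. 0b->0: no, bbaa/aabba meet in 0. Open state 1: 0b->1.
ba: 1a undefined. 1a->0: ok.
bb: 1b undefined. 1b->0: no, bbaa/aabba meet in 0. 1b->1: no, bbaa/aabba meet in 0. Open state 2: 1b->2.
bba: 2a undefined. 2a->0: no, bbaa/aabba meet in 0. 2a->1: no, bbaa/aaaaba meet in 0. 2a->2: no, bbaa/aabba meet in 2. Open state 3: 2a->3.
bbaa: 3a undefined. 3a->0: no, bbaa/aaaaba meet in 0. 3a->1: no, bbaa/ab meet in 1. 3a->2: ok.
babbb: 2b undefined. 2b->0: ok.
aabbab: 3b undefined. 3b->0: ok.
All examples now run through 4 states with every (state, symbol) defined. Accept strings end in {2}, Reject strings end in {0,1,3}; accept={2}.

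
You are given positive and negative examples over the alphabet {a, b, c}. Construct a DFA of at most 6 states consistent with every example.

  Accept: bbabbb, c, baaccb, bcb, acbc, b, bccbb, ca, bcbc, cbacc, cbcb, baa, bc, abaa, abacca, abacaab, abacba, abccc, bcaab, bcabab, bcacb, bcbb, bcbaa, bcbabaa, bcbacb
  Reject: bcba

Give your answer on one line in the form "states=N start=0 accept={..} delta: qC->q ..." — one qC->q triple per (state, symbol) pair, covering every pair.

Fold the examples into a partial DFA from state 0: repeatedly fix the first undefined (state, symbol) met by the shortest-then-alphabetical prefix, trying targets in increasing order and rejecting any under which an Accept and a Reject string meet in one state with the same remainder; add a state when all current targets are rejected. Accepting states are where Accept strings end.
a: 0a undefined. 0a->0: ok.
b: 0b undefined. 0b->0: no, abacba/bcba meet in 0 with "cba" left. Open state 1: 0b->1.
c: 0c undefined. 0c->0: ok.
ba: 1a undefined. 1a->0: ok.
bb: 1b undefined. 1b->0: ok.
bc: 1c undefined. 1c->0: no, c/bcba meet in 0. 1c->1: no, c/bcba meet in 0. Open state 2: 1c->2.
bca: 2a undefined. 2a->0: ok.
bcb: 2b undefined. 2b->0: no, c/bcba meet in 0. 2b->1: no, c/bcba meet in 0. 2b->2: no, c/bcba meet in 0. Open state 3: 2b->3.
bcc: 2c undefined. 2c->0: ok.
bcba: 3a undefined. 3a->0: no, c/bcba meet in 0. 3a->1: no, bbabbb/bcba meet in 1. 3a->2: no, acbc/bcba meet in 2. 3a->3: no, bcb/bcba meet in 3. Open state 4: 3a->4.
bcbb: 3b undefined. 3b->0: ok.
bcbc: 3c undefined. 3c->0: ok.
bcbaa: 4a undefined. 4a->0: ok.
bcbab: 4b undefined. 4b->0: ok.
bcbac: 4c undefined. 4c->0: ok.
All examples now run through 5 states with every (state, symbol) defined. Accept strings end in {0,1,2,3}, Reject strings end in {4}; accept={0,1,2,3}.

states=5 start=0 accept={0,1,2,3} delta: 0a->0 0b->1 0c->0 1a->0 1b->0 1c->2 2a->0 2b->3 2c->0 3a->4 3b->0 3c->0 4a->0 4b->0 4c->0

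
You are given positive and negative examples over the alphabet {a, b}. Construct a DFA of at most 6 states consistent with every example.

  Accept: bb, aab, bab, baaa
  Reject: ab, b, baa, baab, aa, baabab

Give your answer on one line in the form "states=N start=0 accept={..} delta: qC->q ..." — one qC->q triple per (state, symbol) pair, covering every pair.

State merging on the prefix tree: take the shortest (then alphabetical) example prefix whose next move is undefined and point that move at state 0, else 1, else 2, ...; a target is out if some Accept/Reject pair would then sit in one state with the same input left (inseparable). If every existing state is out, open a new one.
a: 0a undefined. 0a->0: no, aab/ab meet in 0 with "b" left. Open state 1: 0a->1.
b: 0b undefined. 0b->0: no, bb/b meet in 0. 0b->1: no, bb/ab meet in 1 with "b" left. Open state 2: 0b->2.
aa: 1a undefined. 1a->0: no, aab/b meet in 2. 1a->1: no, aab/ab meet in 1 with "b" left. 1a->2: ok.
ab: 1b undefined. 1b->0: ok.
ba: 2a undefined. 2a->0: no, bab/b meet in 2. 2a->1: no, bb/baab meet in 2 with "b" left. 2a->2: no, bb/baab meet in 2 with "b" left. Open state 3: 2a->3.
bb: 2b undefined. 2b->0: no, bb/ab meet in 0. 2b->1: ok.
baa: 3a undefined. 3a->0: no, bab/baabab meet in 3 with "b" left. 3a->1: no, bb/baa meet in 1. 3a->2: no, bb/baab meet in 1. 3a->3: no, bab/baab meet in 3 with "b" left. Open state 4: 3a->4.
bab: 3b undefined. 3b->0: no, bab/ab meet in 0. 3b->1: ok.
baaa: 4a undefined. 4a->0: no, baaa/ab meet in 0. 4a->1: ok.
baab: 4b undefined. 4b->0: ok.
All examples now run through 5 states with every (state, symbol) defined. Accept strings end in {1}, Reject strings end in {0,2,4}; accept={1}.

states=5 start=0 accept={1} delta: 0a->1 0b->2 1a->2 1b->0 2a->3 2b->1 3a->4 3b->1 4a->1 4b->0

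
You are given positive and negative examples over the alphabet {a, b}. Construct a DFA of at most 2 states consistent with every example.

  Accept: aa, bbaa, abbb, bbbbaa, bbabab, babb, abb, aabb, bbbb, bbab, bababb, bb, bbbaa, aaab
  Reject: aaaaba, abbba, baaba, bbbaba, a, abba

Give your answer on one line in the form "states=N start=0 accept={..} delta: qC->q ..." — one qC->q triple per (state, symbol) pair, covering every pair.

Fold the examples into a partial DFA from state 0: repeatedly fix the first undefined (state, symbol) met by the shortest-then-alphabetical prefix, trying targets in increasing order and rejecting any under which an Accept and a Reject string meet in one state with the same remainder; add a state when all current targets are rejected. Accepting states are where Accept strings end.
a: 0a undefined. 0a->0: no, aa/a meet in 0. Open state 1: 0a->1.
b: 0b undefined. 0b->0: ok.
aa: 1a undefined. 1a->0: ok.
ab: 1b undefined. 1b->0: ok.
All examples now run through 2 states with every (state, symbol) defined. Accept strings end in {0}, Reject strings end in {1}; accept={0}.

states=2 start=0 accept={0} delta: 0a->1 0b->0 1a->0 1b->0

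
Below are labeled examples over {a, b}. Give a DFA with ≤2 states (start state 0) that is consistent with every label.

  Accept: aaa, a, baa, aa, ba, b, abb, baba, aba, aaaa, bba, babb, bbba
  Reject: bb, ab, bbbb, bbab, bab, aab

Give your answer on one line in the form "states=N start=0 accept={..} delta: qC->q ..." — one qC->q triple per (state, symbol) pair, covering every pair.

Fold the examples into a partial DFA from state 0: repeatedly fix the first undefined (state, symbol) met by the shortest-then-alphabetical prefix, trying targets in increasing order and rejecting any under which an Accept and a Reject string meet in one state with the same remainder; add a state when all current targets are rejected. Accepting states are where Accept strings end.
a: 0a undefined. 0a->0: no, b/ab meet in 0 with "b" left. Open state 1: 0a->1.
b: 0b undefined. 0b->0: no, b/bb meet in 0. 0b->1: ok.
aa: 1a undefined. 1a->0: no, aaa/bab meet in 1. 1a->1: ok.
ab: 1b undefined. 1b->0: ok.
All examples now run through 2 states with every (state, symbol) defined. Accept strings end in {1}, Reject strings end in {0}; accept={1}.

states=2 start=0 accept={1} delta: 0a->1 0b->1 1a->1 1b->0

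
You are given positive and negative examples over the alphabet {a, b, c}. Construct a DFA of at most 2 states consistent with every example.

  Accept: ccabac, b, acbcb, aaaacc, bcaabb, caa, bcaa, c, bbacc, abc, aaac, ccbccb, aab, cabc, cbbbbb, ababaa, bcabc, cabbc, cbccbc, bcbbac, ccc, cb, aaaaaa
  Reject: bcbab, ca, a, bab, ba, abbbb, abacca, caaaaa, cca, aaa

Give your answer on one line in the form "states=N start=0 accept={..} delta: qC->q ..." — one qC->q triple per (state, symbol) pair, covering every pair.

State merging on the prefix tree: take the shortest (then alphabetical) example prefix whose next move is undefined and point that move at state 0, else 1, else 2, ...; a target is out if some Accept/Reject pair would then sit in one state with the same input left (inseparable). If every existing state is out, open a new one.
a: 0a undefined. 0a->0: no, aaaaaa/a meet in 0. Open state 1: 0a->1.
b: 0b undefined. 0b->0: ok.
c: 0c undefined. 0c->0: ok.
aa: 1a undefined. 1a->0: ok.
ab: 1b undefined. 1b->0: no, b/bcbab meet in 0. 1b->1: ok.
ac: 1c undefined. 1c->0: ok.
All examples now run through 2 states with every (state, symbol) defined. Accept strings end in {0}, Reject strings end in {1}; accept={0}.

states=2 start=0 accept={0} delta: 0a->1 0b->0 0c->0 1a->0 1b->1 1c->0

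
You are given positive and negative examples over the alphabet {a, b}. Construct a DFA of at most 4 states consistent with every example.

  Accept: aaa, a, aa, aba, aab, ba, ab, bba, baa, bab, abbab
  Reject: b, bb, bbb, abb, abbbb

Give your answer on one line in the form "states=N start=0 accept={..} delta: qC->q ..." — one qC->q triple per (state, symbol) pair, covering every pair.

State merging on the prefix tree: take the shortest (then alphabetical) example prefix whose next move is undefined and point that move at state 0, else 1, else 2, ...; a target is out if some Accept/Reject pair would then sit in one state with the same input left (inseparable). If every existing state is out, open a new one.
a: 0a undefined. 0a->0: no, aab/b meet in 0 with "b" left. Open state 1: 0a->1.
b: 0b undefined. 0b->0: ok.
aa: 1a undefined. 1a->0: no, aa/b meet in 0. 1a->1: ok.
ab: 1b undefined. 1b->0: no, aab/b meet in 0. 1b->1: no, aaa/abb meet in 1. Open state 2: 1b->2.
aba: 2a undefined. 2a->0: no, aba/b meet in 0. 2a->1: ok.
abb: 2b undefined. 2b->0: ok.
All examples now run through 3 states with every (state, symbol) defined. Accept strings end in {1,2}, Reject strings end in {0}; accept={1,2}.

states=3 start=0 accept={1,2} delta: 0a->1 0b->0 1a->1 1b->2 2a->1 2b->0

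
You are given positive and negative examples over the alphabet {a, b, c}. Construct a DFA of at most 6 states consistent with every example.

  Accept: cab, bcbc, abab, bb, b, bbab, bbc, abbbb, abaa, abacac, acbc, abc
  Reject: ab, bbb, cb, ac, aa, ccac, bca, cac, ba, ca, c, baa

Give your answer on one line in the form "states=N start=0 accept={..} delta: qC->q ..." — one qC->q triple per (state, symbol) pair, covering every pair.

states=6 start=0 accept={2,4} delta: 0a->1 0b->2 0c->1 1a->0 1b->3 1c->0 2a->0 2b->4 2c->2 3a->5 3b->0 3c->2 4a->0 4b->0 4c->2 5a->2 5b->2 5c->5

Grow the machine one transition at a time. Run the examples from 0; the earliest place one falls off (shortest prefix, ties alphabetical) gets sent to the lowest-numbered state that keeps every Accept/Reject pair distinguishable — a pair clashes when both reach the same state with identical unread suffix — and to a fresh state only if none does.
a: 0a undefined. 0a->0: no, b/ab meet in 0 with "b" left. Open state 1: 0a->1.
b: 0b undefined. 0b->0: no, bb/bbb meet in 0. 0b->1: no, bb/ab meet in 1 with "b" left. Open state 2: 0b->2.
c: 0c undefined. 0c->0: no, cab/ab meet in 1 with "b" left. 0c->1: ok.
aa: 1a undefined. 1a->0: ok.
ab: 1b undefined. 1b->0: no, abab/ab meet in 0. 1b->1: no, abbbb/ab meet in 1. 1b->2: no, cab/ab meet in 2. Open state 3: 1b->3.
ac: 1c undefined. 1c->0: ok.
ba: 2a undefined. 2a->0: ok.
bb: 2b undefined. 2b->0: no, cab/bbb meet in 2. 2b->1: no, bb/cac meet in 1. 2b->2: no, cab/bbb meet in 2. 2b->3: no, bb/ab meet in 3. Open state 4: 2b->4.
bc: 2c undefined. 2c->0: no, bcbc/ac meet in 0. 2c->1: no, acbc/cac meet in 1. 2c->2: ok.
aba: 3a undefined. 3a->0: no, abaa/cac meet in 1. 3a->1: no, abab/ab meet in 3. 3a->2: no, abaa/ac meet in 0. 3a->3: no, abaa/ab meet in 3. 3a->4: no, abab/bbb meet in 4 with "b" left. Open state 5: 3a->5.
abb: 3b undefined. 3b->0: ok.
abc: 3c undefined. 3c->0: no, abc/ac meet in 0. 3c->1: no, abc/cac meet in 1. 3c->2: ok.
bba: 4a undefined. 4a->0: ok.
bbb: 4b undefined. 4b->0: ok.
bbc: 4c undefined. 4c->0: no, bcbc/bbb meet in 0. 4c->1: no, bcbc/cac meet in 1. 4c->2: ok.
abaa: 5a undefined. 5a->0: no, abaa/bbb meet in 0. 5a->1: no, abaa/cac meet in 1. 5a->2: ok.
abab: 5b undefined. 5b->0: no, abab/bbb meet in 0. 5b->1: no, abab/cac meet in 1. 5b->2: ok.
abac: 5c undefined. 5c->0: no, abacac/bbb meet in 0. 5c->1: no, abacac/cac meet in 1. 5c->2: no, abacac/cac meet in 1. 5c->3: no, abacac/ab meet in 3. 5c->4: no, abacac/cac meet in 1. 5c->5: ok.
All examples now run through 6 states with every (state, symbol) defined. Accept strings end in {2,4}, Reject strings end in {0,1,3}; accept={2,4}.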